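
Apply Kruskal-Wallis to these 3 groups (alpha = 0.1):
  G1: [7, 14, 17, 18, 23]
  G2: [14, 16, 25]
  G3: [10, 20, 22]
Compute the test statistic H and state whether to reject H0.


Step 1: Combine all N = 11 observations and assign midranks.
sorted (value, group, rank): (7,G1,1), (10,G3,2), (14,G1,3.5), (14,G2,3.5), (16,G2,5), (17,G1,6), (18,G1,7), (20,G3,8), (22,G3,9), (23,G1,10), (25,G2,11)
Step 2: Sum ranks within each group.
R_1 = 27.5 (n_1 = 5)
R_2 = 19.5 (n_2 = 3)
R_3 = 19 (n_3 = 3)
Step 3: H = 12/(N(N+1)) * sum(R_i^2/n_i) - 3(N+1)
     = 12/(11*12) * (27.5^2/5 + 19.5^2/3 + 19^2/3) - 3*12
     = 0.090909 * 398.333 - 36
     = 0.212121.
Step 4: Ties present; correction factor C = 1 - 6/(11^3 - 11) = 0.995455. Corrected H = 0.212121 / 0.995455 = 0.213090.
Step 5: Under H0, H ~ chi^2(2); p-value = 0.898935.
Step 6: alpha = 0.1. fail to reject H0.

H = 0.2131, df = 2, p = 0.898935, fail to reject H0.


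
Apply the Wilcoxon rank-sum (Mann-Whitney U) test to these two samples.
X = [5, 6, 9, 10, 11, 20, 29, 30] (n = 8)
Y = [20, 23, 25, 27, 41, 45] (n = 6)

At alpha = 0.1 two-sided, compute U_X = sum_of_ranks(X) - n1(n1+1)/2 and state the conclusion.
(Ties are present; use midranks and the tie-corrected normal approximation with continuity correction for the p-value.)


Step 1: Combine and sort all 14 observations; assign midranks.
sorted (value, group): (5,X), (6,X), (9,X), (10,X), (11,X), (20,X), (20,Y), (23,Y), (25,Y), (27,Y), (29,X), (30,X), (41,Y), (45,Y)
ranks: 5->1, 6->2, 9->3, 10->4, 11->5, 20->6.5, 20->6.5, 23->8, 25->9, 27->10, 29->11, 30->12, 41->13, 45->14
Step 2: Rank sum for X: R1 = 1 + 2 + 3 + 4 + 5 + 6.5 + 11 + 12 = 44.5.
Step 3: U_X = R1 - n1(n1+1)/2 = 44.5 - 8*9/2 = 44.5 - 36 = 8.5.
       U_Y = n1*n2 - U_X = 48 - 8.5 = 39.5.
Step 4: Ties are present, so use the tie-corrected normal approximation (with continuity correction) for the p-value.
Step 5: p-value = 0.052547; compare to alpha = 0.1. reject H0.

U_X = 8.5, p = 0.052547, reject H0 at alpha = 0.1.


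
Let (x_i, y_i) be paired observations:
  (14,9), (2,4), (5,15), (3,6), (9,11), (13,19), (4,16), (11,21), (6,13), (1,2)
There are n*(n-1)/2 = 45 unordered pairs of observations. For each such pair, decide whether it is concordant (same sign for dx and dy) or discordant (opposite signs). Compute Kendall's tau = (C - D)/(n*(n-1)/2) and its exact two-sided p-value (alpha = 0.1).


Step 1: Enumerate the 45 unordered pairs (i,j) with i<j and classify each by sign(x_j-x_i) * sign(y_j-y_i).
  (1,2):dx=-12,dy=-5->C; (1,3):dx=-9,dy=+6->D; (1,4):dx=-11,dy=-3->C; (1,5):dx=-5,dy=+2->D
  (1,6):dx=-1,dy=+10->D; (1,7):dx=-10,dy=+7->D; (1,8):dx=-3,dy=+12->D; (1,9):dx=-8,dy=+4->D
  (1,10):dx=-13,dy=-7->C; (2,3):dx=+3,dy=+11->C; (2,4):dx=+1,dy=+2->C; (2,5):dx=+7,dy=+7->C
  (2,6):dx=+11,dy=+15->C; (2,7):dx=+2,dy=+12->C; (2,8):dx=+9,dy=+17->C; (2,9):dx=+4,dy=+9->C
  (2,10):dx=-1,dy=-2->C; (3,4):dx=-2,dy=-9->C; (3,5):dx=+4,dy=-4->D; (3,6):dx=+8,dy=+4->C
  (3,7):dx=-1,dy=+1->D; (3,8):dx=+6,dy=+6->C; (3,9):dx=+1,dy=-2->D; (3,10):dx=-4,dy=-13->C
  (4,5):dx=+6,dy=+5->C; (4,6):dx=+10,dy=+13->C; (4,7):dx=+1,dy=+10->C; (4,8):dx=+8,dy=+15->C
  (4,9):dx=+3,dy=+7->C; (4,10):dx=-2,dy=-4->C; (5,6):dx=+4,dy=+8->C; (5,7):dx=-5,dy=+5->D
  (5,8):dx=+2,dy=+10->C; (5,9):dx=-3,dy=+2->D; (5,10):dx=-8,dy=-9->C; (6,7):dx=-9,dy=-3->C
  (6,8):dx=-2,dy=+2->D; (6,9):dx=-7,dy=-6->C; (6,10):dx=-12,dy=-17->C; (7,8):dx=+7,dy=+5->C
  (7,9):dx=+2,dy=-3->D; (7,10):dx=-3,dy=-14->C; (8,9):dx=-5,dy=-8->C; (8,10):dx=-10,dy=-19->C
  (9,10):dx=-5,dy=-11->C
Step 2: C = 32, D = 13, total pairs = 45.
Step 3: tau = (C - D)/(n(n-1)/2) = (32 - 13)/45 = 0.422222.
Step 4: Exact two-sided p-value (enumerate n! = 3628800 permutations of y under H0): p = 0.108313.
Step 5: alpha = 0.1. fail to reject H0.

tau_b = 0.4222 (C=32, D=13), p = 0.108313, fail to reject H0.


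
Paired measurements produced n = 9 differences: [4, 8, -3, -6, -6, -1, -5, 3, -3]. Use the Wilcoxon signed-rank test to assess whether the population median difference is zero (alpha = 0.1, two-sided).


Step 1: Drop any zero differences (none here) and take |d_i|.
|d| = [4, 8, 3, 6, 6, 1, 5, 3, 3]
Step 2: Midrank |d_i| (ties get averaged ranks).
ranks: |4|->5, |8|->9, |3|->3, |6|->7.5, |6|->7.5, |1|->1, |5|->6, |3|->3, |3|->3
Step 3: Attach original signs; sum ranks with positive sign and with negative sign.
W+ = 5 + 9 + 3 = 17
W- = 3 + 7.5 + 7.5 + 1 + 6 + 3 = 28
(Check: W+ + W- = 45 should equal n(n+1)/2 = 45.)
Step 4: Test statistic W = min(W+, W-) = 17.
Step 5: Ties in |d|, so use the tie-corrected normal approximation.
        E[W] = n(n+1)/4 = 9*10/4 = 22.5.
        Tie groups: |d|=3 (t=3), |d|=6 (t=2); sum(t^3 - t) = 30.
        Var[W] = n(n+1)(2n+1)/24 - sum(t^3-t)/48 = 1710/24 - 30/48 = 70.625.
        z = (W - E[W]) / sqrt(Var[W]) = (17 - 22.5) / 8.4039 = -0.6545.
        Two-sided p = 2*Phi(z) = 0.512815.
Step 6: alpha = 0.1. fail to reject H0.

W+ = 17, W- = 28, W = min = 17, p = 0.512815, fail to reject H0.


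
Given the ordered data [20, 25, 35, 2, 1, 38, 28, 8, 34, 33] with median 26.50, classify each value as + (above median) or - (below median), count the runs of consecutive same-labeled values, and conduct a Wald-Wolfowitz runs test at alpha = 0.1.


Step 1: Compute median = 26.50; label A = above, B = below.
Labels in order: BBABBAABAA  (n_A = 5, n_B = 5)
Step 2: Count runs R = 6.
Step 3: Under H0 (random ordering), E[R] = 2*n_A*n_B/(n_A+n_B) + 1 = 2*5*5/10 + 1 = 6.0000.
        Var[R] = 2*n_A*n_B*(2*n_A*n_B - n_A - n_B) / ((n_A+n_B)^2 * (n_A+n_B-1)) = 2000/900 = 2.2222.
        SD[R] = 1.4907.
Step 4: R = E[R], so z = 0 with no continuity correction.
Step 5: Two-sided p-value via normal approximation = 2*(1 - Phi(|z|)) = 1.000000.
Step 6: alpha = 0.1. fail to reject H0.

R = 6, z = 0.0000, p = 1.000000, fail to reject H0.


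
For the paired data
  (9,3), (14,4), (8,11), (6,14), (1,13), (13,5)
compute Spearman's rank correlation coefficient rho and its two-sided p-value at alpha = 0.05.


Step 1: Rank x and y separately (midranks; no ties here).
rank(x): 9->4, 14->6, 8->3, 6->2, 1->1, 13->5
rank(y): 3->1, 4->2, 11->4, 14->6, 13->5, 5->3
Step 2: d_i = R_x(i) - R_y(i); compute d_i^2.
  (4-1)^2=9, (6-2)^2=16, (3-4)^2=1, (2-6)^2=16, (1-5)^2=16, (5-3)^2=4
sum(d^2) = 62.
Step 3: rho = 1 - 6*62 / (6*(6^2 - 1)) = 1 - 372/210 = -0.771429.
Step 4: Under H0, t = rho * sqrt((n-2)/(1-rho^2)) = -2.4247 ~ t(4).
Step 5: Two-sided p-value from the t-distribution with 4 df = 0.072397.
Step 6: alpha = 0.05. fail to reject H0.

rho = -0.7714, p = 0.072397, fail to reject H0 at alpha = 0.05.


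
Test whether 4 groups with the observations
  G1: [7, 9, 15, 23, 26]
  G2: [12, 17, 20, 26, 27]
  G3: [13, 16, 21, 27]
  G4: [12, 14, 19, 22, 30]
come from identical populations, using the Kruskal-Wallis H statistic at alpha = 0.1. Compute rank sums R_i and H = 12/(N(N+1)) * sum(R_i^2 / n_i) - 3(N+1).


Step 1: Combine all N = 19 observations and assign midranks.
sorted (value, group, rank): (7,G1,1), (9,G1,2), (12,G2,3.5), (12,G4,3.5), (13,G3,5), (14,G4,6), (15,G1,7), (16,G3,8), (17,G2,9), (19,G4,10), (20,G2,11), (21,G3,12), (22,G4,13), (23,G1,14), (26,G1,15.5), (26,G2,15.5), (27,G2,17.5), (27,G3,17.5), (30,G4,19)
Step 2: Sum ranks within each group.
R_1 = 39.5 (n_1 = 5)
R_2 = 56.5 (n_2 = 5)
R_3 = 42.5 (n_3 = 4)
R_4 = 51.5 (n_4 = 5)
Step 3: H = 12/(N(N+1)) * sum(R_i^2/n_i) - 3(N+1)
     = 12/(19*20) * (39.5^2/5 + 56.5^2/5 + 42.5^2/4 + 51.5^2/5) - 3*20
     = 0.031579 * 1932.51 - 60
     = 1.026711.
Step 4: Ties present; correction factor C = 1 - 18/(19^3 - 19) = 0.997368. Corrected H = 1.026711 / 0.997368 = 1.029420.
Step 5: Under H0, H ~ chi^2(3); p-value = 0.794134.
Step 6: alpha = 0.1. fail to reject H0.

H = 1.0294, df = 3, p = 0.794134, fail to reject H0.


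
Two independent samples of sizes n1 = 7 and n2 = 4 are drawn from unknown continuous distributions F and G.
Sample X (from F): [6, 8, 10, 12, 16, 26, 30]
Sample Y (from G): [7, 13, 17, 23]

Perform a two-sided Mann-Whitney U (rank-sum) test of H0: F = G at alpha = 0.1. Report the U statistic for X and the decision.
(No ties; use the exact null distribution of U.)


Step 1: Combine and sort all 11 observations; assign midranks.
sorted (value, group): (6,X), (7,Y), (8,X), (10,X), (12,X), (13,Y), (16,X), (17,Y), (23,Y), (26,X), (30,X)
ranks: 6->1, 7->2, 8->3, 10->4, 12->5, 13->6, 16->7, 17->8, 23->9, 26->10, 30->11
Step 2: Rank sum for X: R1 = 1 + 3 + 4 + 5 + 7 + 10 + 11 = 41.
Step 3: U_X = R1 - n1(n1+1)/2 = 41 - 7*8/2 = 41 - 28 = 13.
       U_Y = n1*n2 - U_X = 28 - 13 = 15.
Step 4: No ties, so the exact null distribution of U (based on enumerating the C(11,7) = 330 equally likely rank assignments) gives the two-sided p-value.
Step 5: p-value = 0.927273; compare to alpha = 0.1. fail to reject H0.

U_X = 13, p = 0.927273, fail to reject H0 at alpha = 0.1.


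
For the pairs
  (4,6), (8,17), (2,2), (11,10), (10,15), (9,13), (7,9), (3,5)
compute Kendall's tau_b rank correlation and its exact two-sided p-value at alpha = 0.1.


Step 1: Enumerate the 28 unordered pairs (i,j) with i<j and classify each by sign(x_j-x_i) * sign(y_j-y_i).
  (1,2):dx=+4,dy=+11->C; (1,3):dx=-2,dy=-4->C; (1,4):dx=+7,dy=+4->C; (1,5):dx=+6,dy=+9->C
  (1,6):dx=+5,dy=+7->C; (1,7):dx=+3,dy=+3->C; (1,8):dx=-1,dy=-1->C; (2,3):dx=-6,dy=-15->C
  (2,4):dx=+3,dy=-7->D; (2,5):dx=+2,dy=-2->D; (2,6):dx=+1,dy=-4->D; (2,7):dx=-1,dy=-8->C
  (2,8):dx=-5,dy=-12->C; (3,4):dx=+9,dy=+8->C; (3,5):dx=+8,dy=+13->C; (3,6):dx=+7,dy=+11->C
  (3,7):dx=+5,dy=+7->C; (3,8):dx=+1,dy=+3->C; (4,5):dx=-1,dy=+5->D; (4,6):dx=-2,dy=+3->D
  (4,7):dx=-4,dy=-1->C; (4,8):dx=-8,dy=-5->C; (5,6):dx=-1,dy=-2->C; (5,7):dx=-3,dy=-6->C
  (5,8):dx=-7,dy=-10->C; (6,7):dx=-2,dy=-4->C; (6,8):dx=-6,dy=-8->C; (7,8):dx=-4,dy=-4->C
Step 2: C = 23, D = 5, total pairs = 28.
Step 3: tau = (C - D)/(n(n-1)/2) = (23 - 5)/28 = 0.642857.
Step 4: Exact two-sided p-value (enumerate n! = 40320 permutations of y under H0): p = 0.031151.
Step 5: alpha = 0.1. reject H0.

tau_b = 0.6429 (C=23, D=5), p = 0.031151, reject H0.


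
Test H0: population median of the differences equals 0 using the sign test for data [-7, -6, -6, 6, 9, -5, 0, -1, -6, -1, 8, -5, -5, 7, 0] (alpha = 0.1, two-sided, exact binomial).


Step 1: Discard zero differences. Original n = 15; n_eff = number of nonzero differences = 13.
Nonzero differences (with sign): -7, -6, -6, +6, +9, -5, -1, -6, -1, +8, -5, -5, +7
Step 2: Count signs: positive = 4, negative = 9.
Step 3: Under H0: P(positive) = 0.5, so the number of positives S ~ Bin(13, 0.5).
Step 4: Two-sided exact p-value = sum of Bin(13,0.5) probabilities at or below the observed probability = 0.266846.
Step 5: alpha = 0.1. fail to reject H0.

n_eff = 13, pos = 4, neg = 9, p = 0.266846, fail to reject H0.


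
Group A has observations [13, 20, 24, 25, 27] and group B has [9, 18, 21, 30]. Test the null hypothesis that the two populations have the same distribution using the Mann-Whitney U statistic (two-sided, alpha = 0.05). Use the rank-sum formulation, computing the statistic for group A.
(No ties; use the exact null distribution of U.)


Step 1: Combine and sort all 9 observations; assign midranks.
sorted (value, group): (9,Y), (13,X), (18,Y), (20,X), (21,Y), (24,X), (25,X), (27,X), (30,Y)
ranks: 9->1, 13->2, 18->3, 20->4, 21->5, 24->6, 25->7, 27->8, 30->9
Step 2: Rank sum for X: R1 = 2 + 4 + 6 + 7 + 8 = 27.
Step 3: U_X = R1 - n1(n1+1)/2 = 27 - 5*6/2 = 27 - 15 = 12.
       U_Y = n1*n2 - U_X = 20 - 12 = 8.
Step 4: No ties, so the exact null distribution of U (based on enumerating the C(9,5) = 126 equally likely rank assignments) gives the two-sided p-value.
Step 5: p-value = 0.730159; compare to alpha = 0.05. fail to reject H0.

U_X = 12, p = 0.730159, fail to reject H0 at alpha = 0.05.


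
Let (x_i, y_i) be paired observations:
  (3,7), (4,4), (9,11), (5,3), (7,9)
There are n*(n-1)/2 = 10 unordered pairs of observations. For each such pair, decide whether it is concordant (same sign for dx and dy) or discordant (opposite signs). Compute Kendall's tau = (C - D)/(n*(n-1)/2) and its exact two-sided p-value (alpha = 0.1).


Step 1: Enumerate the 10 unordered pairs (i,j) with i<j and classify each by sign(x_j-x_i) * sign(y_j-y_i).
  (1,2):dx=+1,dy=-3->D; (1,3):dx=+6,dy=+4->C; (1,4):dx=+2,dy=-4->D; (1,5):dx=+4,dy=+2->C
  (2,3):dx=+5,dy=+7->C; (2,4):dx=+1,dy=-1->D; (2,5):dx=+3,dy=+5->C; (3,4):dx=-4,dy=-8->C
  (3,5):dx=-2,dy=-2->C; (4,5):dx=+2,dy=+6->C
Step 2: C = 7, D = 3, total pairs = 10.
Step 3: tau = (C - D)/(n(n-1)/2) = (7 - 3)/10 = 0.400000.
Step 4: Exact two-sided p-value (enumerate n! = 120 permutations of y under H0): p = 0.483333.
Step 5: alpha = 0.1. fail to reject H0.

tau_b = 0.4000 (C=7, D=3), p = 0.483333, fail to reject H0.


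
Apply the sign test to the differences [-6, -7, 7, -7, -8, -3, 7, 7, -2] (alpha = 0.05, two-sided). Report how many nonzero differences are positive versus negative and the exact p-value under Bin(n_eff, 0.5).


Step 1: Discard zero differences. Original n = 9; n_eff = number of nonzero differences = 9.
Nonzero differences (with sign): -6, -7, +7, -7, -8, -3, +7, +7, -2
Step 2: Count signs: positive = 3, negative = 6.
Step 3: Under H0: P(positive) = 0.5, so the number of positives S ~ Bin(9, 0.5).
Step 4: Two-sided exact p-value = sum of Bin(9,0.5) probabilities at or below the observed probability = 0.507812.
Step 5: alpha = 0.05. fail to reject H0.

n_eff = 9, pos = 3, neg = 6, p = 0.507812, fail to reject H0.


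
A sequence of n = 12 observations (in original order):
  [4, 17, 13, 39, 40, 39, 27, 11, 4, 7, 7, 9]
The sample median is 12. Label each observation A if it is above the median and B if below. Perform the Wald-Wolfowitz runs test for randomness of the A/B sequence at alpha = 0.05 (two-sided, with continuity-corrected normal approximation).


Step 1: Compute median = 12; label A = above, B = below.
Labels in order: BAAAAAABBBBB  (n_A = 6, n_B = 6)
Step 2: Count runs R = 3.
Step 3: Under H0 (random ordering), E[R] = 2*n_A*n_B/(n_A+n_B) + 1 = 2*6*6/12 + 1 = 7.0000.
        Var[R] = 2*n_A*n_B*(2*n_A*n_B - n_A - n_B) / ((n_A+n_B)^2 * (n_A+n_B-1)) = 4320/1584 = 2.7273.
        SD[R] = 1.6514.
Step 4: Continuity-corrected z = (R + 0.5 - E[R]) / SD[R] = (3 + 0.5 - 7.0000) / 1.6514 = -2.1194.
Step 5: Two-sided p-value via normal approximation = 2*(1 - Phi(|z|)) = 0.034060.
Step 6: alpha = 0.05. reject H0.

R = 3, z = -2.1194, p = 0.034060, reject H0.


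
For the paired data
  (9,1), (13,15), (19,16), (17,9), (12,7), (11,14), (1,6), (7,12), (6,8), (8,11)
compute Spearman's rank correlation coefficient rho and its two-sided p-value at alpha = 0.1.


Step 1: Rank x and y separately (midranks; no ties here).
rank(x): 9->5, 13->8, 19->10, 17->9, 12->7, 11->6, 1->1, 7->3, 6->2, 8->4
rank(y): 1->1, 15->9, 16->10, 9->5, 7->3, 14->8, 6->2, 12->7, 8->4, 11->6
Step 2: d_i = R_x(i) - R_y(i); compute d_i^2.
  (5-1)^2=16, (8-9)^2=1, (10-10)^2=0, (9-5)^2=16, (7-3)^2=16, (6-8)^2=4, (1-2)^2=1, (3-7)^2=16, (2-4)^2=4, (4-6)^2=4
sum(d^2) = 78.
Step 3: rho = 1 - 6*78 / (10*(10^2 - 1)) = 1 - 468/990 = 0.527273.
Step 4: Under H0, t = rho * sqrt((n-2)/(1-rho^2)) = 1.7552 ~ t(8).
Step 5: Two-sided p-value from the t-distribution with 8 df = 0.117308.
Step 6: alpha = 0.1. fail to reject H0.

rho = 0.5273, p = 0.117308, fail to reject H0 at alpha = 0.1.


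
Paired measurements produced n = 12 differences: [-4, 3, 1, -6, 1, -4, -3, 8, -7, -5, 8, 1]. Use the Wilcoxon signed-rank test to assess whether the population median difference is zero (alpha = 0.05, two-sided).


Step 1: Drop any zero differences (none here) and take |d_i|.
|d| = [4, 3, 1, 6, 1, 4, 3, 8, 7, 5, 8, 1]
Step 2: Midrank |d_i| (ties get averaged ranks).
ranks: |4|->6.5, |3|->4.5, |1|->2, |6|->9, |1|->2, |4|->6.5, |3|->4.5, |8|->11.5, |7|->10, |5|->8, |8|->11.5, |1|->2
Step 3: Attach original signs; sum ranks with positive sign and with negative sign.
W+ = 4.5 + 2 + 2 + 11.5 + 11.5 + 2 = 33.5
W- = 6.5 + 9 + 6.5 + 4.5 + 10 + 8 = 44.5
(Check: W+ + W- = 78 should equal n(n+1)/2 = 78.)
Step 4: Test statistic W = min(W+, W-) = 33.5.
Step 5: Ties in |d|, so use the tie-corrected normal approximation.
        E[W] = n(n+1)/4 = 12*13/4 = 39.
        Tie groups: |d|=1 (t=3), |d|=3 (t=2), |d|=4 (t=2), |d|=8 (t=2); sum(t^3 - t) = 42.
        Var[W] = n(n+1)(2n+1)/24 - sum(t^3-t)/48 = 3900/24 - 42/48 = 161.625.
        z = (W - E[W]) / sqrt(Var[W]) = (33.5 - 39) / 12.7132 = -0.4326.
        Two-sided p = 2*Phi(z) = 0.665290.
Step 6: alpha = 0.05. fail to reject H0.

W+ = 33.5, W- = 44.5, W = min = 33.5, p = 0.665290, fail to reject H0.


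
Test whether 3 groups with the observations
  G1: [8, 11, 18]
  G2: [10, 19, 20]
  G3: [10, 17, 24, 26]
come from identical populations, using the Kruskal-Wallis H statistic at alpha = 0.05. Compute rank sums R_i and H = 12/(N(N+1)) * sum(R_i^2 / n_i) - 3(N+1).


Step 1: Combine all N = 10 observations and assign midranks.
sorted (value, group, rank): (8,G1,1), (10,G2,2.5), (10,G3,2.5), (11,G1,4), (17,G3,5), (18,G1,6), (19,G2,7), (20,G2,8), (24,G3,9), (26,G3,10)
Step 2: Sum ranks within each group.
R_1 = 11 (n_1 = 3)
R_2 = 17.5 (n_2 = 3)
R_3 = 26.5 (n_3 = 4)
Step 3: H = 12/(N(N+1)) * sum(R_i^2/n_i) - 3(N+1)
     = 12/(10*11) * (11^2/3 + 17.5^2/3 + 26.5^2/4) - 3*11
     = 0.109091 * 317.979 - 33
     = 1.688636.
Step 4: Ties present; correction factor C = 1 - 6/(10^3 - 10) = 0.993939. Corrected H = 1.688636 / 0.993939 = 1.698933.
Step 5: Under H0, H ~ chi^2(2); p-value = 0.427643.
Step 6: alpha = 0.05. fail to reject H0.

H = 1.6989, df = 2, p = 0.427643, fail to reject H0.


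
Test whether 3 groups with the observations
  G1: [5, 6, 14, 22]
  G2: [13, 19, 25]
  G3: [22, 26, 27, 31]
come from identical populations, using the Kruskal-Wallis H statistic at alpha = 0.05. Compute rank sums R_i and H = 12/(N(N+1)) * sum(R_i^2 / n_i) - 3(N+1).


Step 1: Combine all N = 11 observations and assign midranks.
sorted (value, group, rank): (5,G1,1), (6,G1,2), (13,G2,3), (14,G1,4), (19,G2,5), (22,G1,6.5), (22,G3,6.5), (25,G2,8), (26,G3,9), (27,G3,10), (31,G3,11)
Step 2: Sum ranks within each group.
R_1 = 13.5 (n_1 = 4)
R_2 = 16 (n_2 = 3)
R_3 = 36.5 (n_3 = 4)
Step 3: H = 12/(N(N+1)) * sum(R_i^2/n_i) - 3(N+1)
     = 12/(11*12) * (13.5^2/4 + 16^2/3 + 36.5^2/4) - 3*12
     = 0.090909 * 463.958 - 36
     = 6.178030.
Step 4: Ties present; correction factor C = 1 - 6/(11^3 - 11) = 0.995455. Corrected H = 6.178030 / 0.995455 = 6.206240.
Step 5: Under H0, H ~ chi^2(2); p-value = 0.044909.
Step 6: alpha = 0.05. reject H0.

H = 6.2062, df = 2, p = 0.044909, reject H0.


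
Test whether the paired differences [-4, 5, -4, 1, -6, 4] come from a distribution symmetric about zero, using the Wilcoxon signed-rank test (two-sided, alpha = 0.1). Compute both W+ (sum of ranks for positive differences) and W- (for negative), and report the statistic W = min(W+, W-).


Step 1: Drop any zero differences (none here) and take |d_i|.
|d| = [4, 5, 4, 1, 6, 4]
Step 2: Midrank |d_i| (ties get averaged ranks).
ranks: |4|->3, |5|->5, |4|->3, |1|->1, |6|->6, |4|->3
Step 3: Attach original signs; sum ranks with positive sign and with negative sign.
W+ = 5 + 1 + 3 = 9
W- = 3 + 3 + 6 = 12
(Check: W+ + W- = 21 should equal n(n+1)/2 = 21.)
Step 4: Test statistic W = min(W+, W-) = 9.
Step 5: Ties in |d|, so use the tie-corrected normal approximation.
        E[W] = n(n+1)/4 = 6*7/4 = 10.5.
        Tie groups: |d|=4 (t=3); sum(t^3 - t) = 24.
        Var[W] = n(n+1)(2n+1)/24 - sum(t^3-t)/48 = 546/24 - 24/48 = 22.25.
        z = (W - E[W]) / sqrt(Var[W]) = (9 - 10.5) / 4.7170 = -0.3180.
        Two-sided p = 2*Phi(z) = 0.750485.
Step 6: alpha = 0.1. fail to reject H0.

W+ = 9, W- = 12, W = min = 9, p = 0.750485, fail to reject H0.


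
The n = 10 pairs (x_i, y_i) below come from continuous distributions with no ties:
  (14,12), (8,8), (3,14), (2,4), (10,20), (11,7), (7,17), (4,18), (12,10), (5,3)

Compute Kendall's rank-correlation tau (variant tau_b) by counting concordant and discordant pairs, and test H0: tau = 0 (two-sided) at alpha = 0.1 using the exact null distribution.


Step 1: Enumerate the 45 unordered pairs (i,j) with i<j and classify each by sign(x_j-x_i) * sign(y_j-y_i).
  (1,2):dx=-6,dy=-4->C; (1,3):dx=-11,dy=+2->D; (1,4):dx=-12,dy=-8->C; (1,5):dx=-4,dy=+8->D
  (1,6):dx=-3,dy=-5->C; (1,7):dx=-7,dy=+5->D; (1,8):dx=-10,dy=+6->D; (1,9):dx=-2,dy=-2->C
  (1,10):dx=-9,dy=-9->C; (2,3):dx=-5,dy=+6->D; (2,4):dx=-6,dy=-4->C; (2,5):dx=+2,dy=+12->C
  (2,6):dx=+3,dy=-1->D; (2,7):dx=-1,dy=+9->D; (2,8):dx=-4,dy=+10->D; (2,9):dx=+4,dy=+2->C
  (2,10):dx=-3,dy=-5->C; (3,4):dx=-1,dy=-10->C; (3,5):dx=+7,dy=+6->C; (3,6):dx=+8,dy=-7->D
  (3,7):dx=+4,dy=+3->C; (3,8):dx=+1,dy=+4->C; (3,9):dx=+9,dy=-4->D; (3,10):dx=+2,dy=-11->D
  (4,5):dx=+8,dy=+16->C; (4,6):dx=+9,dy=+3->C; (4,7):dx=+5,dy=+13->C; (4,8):dx=+2,dy=+14->C
  (4,9):dx=+10,dy=+6->C; (4,10):dx=+3,dy=-1->D; (5,6):dx=+1,dy=-13->D; (5,7):dx=-3,dy=-3->C
  (5,8):dx=-6,dy=-2->C; (5,9):dx=+2,dy=-10->D; (5,10):dx=-5,dy=-17->C; (6,7):dx=-4,dy=+10->D
  (6,8):dx=-7,dy=+11->D; (6,9):dx=+1,dy=+3->C; (6,10):dx=-6,dy=-4->C; (7,8):dx=-3,dy=+1->D
  (7,9):dx=+5,dy=-7->D; (7,10):dx=-2,dy=-14->C; (8,9):dx=+8,dy=-8->D; (8,10):dx=+1,dy=-15->D
  (9,10):dx=-7,dy=-7->C
Step 2: C = 25, D = 20, total pairs = 45.
Step 3: tau = (C - D)/(n(n-1)/2) = (25 - 20)/45 = 0.111111.
Step 4: Exact two-sided p-value (enumerate n! = 3628800 permutations of y under H0): p = 0.727490.
Step 5: alpha = 0.1. fail to reject H0.

tau_b = 0.1111 (C=25, D=20), p = 0.727490, fail to reject H0.


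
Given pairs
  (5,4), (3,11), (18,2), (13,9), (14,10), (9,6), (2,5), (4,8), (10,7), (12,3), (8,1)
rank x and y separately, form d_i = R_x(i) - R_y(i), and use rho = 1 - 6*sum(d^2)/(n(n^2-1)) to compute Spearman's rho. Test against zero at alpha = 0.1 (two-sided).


Step 1: Rank x and y separately (midranks; no ties here).
rank(x): 5->4, 3->2, 18->11, 13->9, 14->10, 9->6, 2->1, 4->3, 10->7, 12->8, 8->5
rank(y): 4->4, 11->11, 2->2, 9->9, 10->10, 6->6, 5->5, 8->8, 7->7, 3->3, 1->1
Step 2: d_i = R_x(i) - R_y(i); compute d_i^2.
  (4-4)^2=0, (2-11)^2=81, (11-2)^2=81, (9-9)^2=0, (10-10)^2=0, (6-6)^2=0, (1-5)^2=16, (3-8)^2=25, (7-7)^2=0, (8-3)^2=25, (5-1)^2=16
sum(d^2) = 244.
Step 3: rho = 1 - 6*244 / (11*(11^2 - 1)) = 1 - 1464/1320 = -0.109091.
Step 4: Under H0, t = rho * sqrt((n-2)/(1-rho^2)) = -0.3292 ~ t(9).
Step 5: Two-sided p-value from the t-distribution with 9 df = 0.749509.
Step 6: alpha = 0.1. fail to reject H0.

rho = -0.1091, p = 0.749509, fail to reject H0 at alpha = 0.1.


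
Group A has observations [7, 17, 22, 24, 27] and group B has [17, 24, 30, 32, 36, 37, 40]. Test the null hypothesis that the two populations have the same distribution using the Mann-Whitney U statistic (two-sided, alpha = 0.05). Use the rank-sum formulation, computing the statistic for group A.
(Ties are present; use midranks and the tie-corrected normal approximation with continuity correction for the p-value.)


Step 1: Combine and sort all 12 observations; assign midranks.
sorted (value, group): (7,X), (17,X), (17,Y), (22,X), (24,X), (24,Y), (27,X), (30,Y), (32,Y), (36,Y), (37,Y), (40,Y)
ranks: 7->1, 17->2.5, 17->2.5, 22->4, 24->5.5, 24->5.5, 27->7, 30->8, 32->9, 36->10, 37->11, 40->12
Step 2: Rank sum for X: R1 = 1 + 2.5 + 4 + 5.5 + 7 = 20.
Step 3: U_X = R1 - n1(n1+1)/2 = 20 - 5*6/2 = 20 - 15 = 5.
       U_Y = n1*n2 - U_X = 35 - 5 = 30.
Step 4: Ties are present, so use the tie-corrected normal approximation (with continuity correction) for the p-value.
Step 5: p-value = 0.050507; compare to alpha = 0.05. fail to reject H0.

U_X = 5, p = 0.050507, fail to reject H0 at alpha = 0.05.


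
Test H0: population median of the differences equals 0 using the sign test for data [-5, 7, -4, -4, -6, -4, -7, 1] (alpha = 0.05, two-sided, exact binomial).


Step 1: Discard zero differences. Original n = 8; n_eff = number of nonzero differences = 8.
Nonzero differences (with sign): -5, +7, -4, -4, -6, -4, -7, +1
Step 2: Count signs: positive = 2, negative = 6.
Step 3: Under H0: P(positive) = 0.5, so the number of positives S ~ Bin(8, 0.5).
Step 4: Two-sided exact p-value = sum of Bin(8,0.5) probabilities at or below the observed probability = 0.289062.
Step 5: alpha = 0.05. fail to reject H0.

n_eff = 8, pos = 2, neg = 6, p = 0.289062, fail to reject H0.


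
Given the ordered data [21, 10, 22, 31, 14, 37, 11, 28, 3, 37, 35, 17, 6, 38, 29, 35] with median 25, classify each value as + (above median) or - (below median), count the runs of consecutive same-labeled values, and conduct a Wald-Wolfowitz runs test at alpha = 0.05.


Step 1: Compute median = 25; label A = above, B = below.
Labels in order: BBBABABABAABBAAA  (n_A = 8, n_B = 8)
Step 2: Count runs R = 10.
Step 3: Under H0 (random ordering), E[R] = 2*n_A*n_B/(n_A+n_B) + 1 = 2*8*8/16 + 1 = 9.0000.
        Var[R] = 2*n_A*n_B*(2*n_A*n_B - n_A - n_B) / ((n_A+n_B)^2 * (n_A+n_B-1)) = 14336/3840 = 3.7333.
        SD[R] = 1.9322.
Step 4: Continuity-corrected z = (R - 0.5 - E[R]) / SD[R] = (10 - 0.5 - 9.0000) / 1.9322 = 0.2588.
Step 5: Two-sided p-value via normal approximation = 2*(1 - Phi(|z|)) = 0.795809.
Step 6: alpha = 0.05. fail to reject H0.

R = 10, z = 0.2588, p = 0.795809, fail to reject H0.


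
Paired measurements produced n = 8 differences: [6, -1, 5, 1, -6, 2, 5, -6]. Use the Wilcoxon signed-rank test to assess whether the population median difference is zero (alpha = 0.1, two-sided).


Step 1: Drop any zero differences (none here) and take |d_i|.
|d| = [6, 1, 5, 1, 6, 2, 5, 6]
Step 2: Midrank |d_i| (ties get averaged ranks).
ranks: |6|->7, |1|->1.5, |5|->4.5, |1|->1.5, |6|->7, |2|->3, |5|->4.5, |6|->7
Step 3: Attach original signs; sum ranks with positive sign and with negative sign.
W+ = 7 + 4.5 + 1.5 + 3 + 4.5 = 20.5
W- = 1.5 + 7 + 7 = 15.5
(Check: W+ + W- = 36 should equal n(n+1)/2 = 36.)
Step 4: Test statistic W = min(W+, W-) = 15.5.
Step 5: Ties in |d|, so use the tie-corrected normal approximation.
        E[W] = n(n+1)/4 = 8*9/4 = 18.
        Tie groups: |d|=1 (t=2), |d|=5 (t=2), |d|=6 (t=3); sum(t^3 - t) = 36.
        Var[W] = n(n+1)(2n+1)/24 - sum(t^3-t)/48 = 1224/24 - 36/48 = 50.25.
        z = (W - E[W]) / sqrt(Var[W]) = (15.5 - 18) / 7.0887 = -0.3527.
        Two-sided p = 2*Phi(z) = 0.724334.
Step 6: alpha = 0.1. fail to reject H0.

W+ = 20.5, W- = 15.5, W = min = 15.5, p = 0.724334, fail to reject H0.


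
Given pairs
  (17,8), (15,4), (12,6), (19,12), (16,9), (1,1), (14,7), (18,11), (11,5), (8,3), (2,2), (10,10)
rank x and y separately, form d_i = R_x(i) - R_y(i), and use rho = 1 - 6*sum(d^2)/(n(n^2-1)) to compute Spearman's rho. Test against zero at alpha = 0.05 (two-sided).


Step 1: Rank x and y separately (midranks; no ties here).
rank(x): 17->10, 15->8, 12->6, 19->12, 16->9, 1->1, 14->7, 18->11, 11->5, 8->3, 2->2, 10->4
rank(y): 8->8, 4->4, 6->6, 12->12, 9->9, 1->1, 7->7, 11->11, 5->5, 3->3, 2->2, 10->10
Step 2: d_i = R_x(i) - R_y(i); compute d_i^2.
  (10-8)^2=4, (8-4)^2=16, (6-6)^2=0, (12-12)^2=0, (9-9)^2=0, (1-1)^2=0, (7-7)^2=0, (11-11)^2=0, (5-5)^2=0, (3-3)^2=0, (2-2)^2=0, (4-10)^2=36
sum(d^2) = 56.
Step 3: rho = 1 - 6*56 / (12*(12^2 - 1)) = 1 - 336/1716 = 0.804196.
Step 4: Under H0, t = rho * sqrt((n-2)/(1-rho^2)) = 4.2787 ~ t(10).
Step 5: Two-sided p-value from the t-distribution with 10 df = 0.001615.
Step 6: alpha = 0.05. reject H0.

rho = 0.8042, p = 0.001615, reject H0 at alpha = 0.05.


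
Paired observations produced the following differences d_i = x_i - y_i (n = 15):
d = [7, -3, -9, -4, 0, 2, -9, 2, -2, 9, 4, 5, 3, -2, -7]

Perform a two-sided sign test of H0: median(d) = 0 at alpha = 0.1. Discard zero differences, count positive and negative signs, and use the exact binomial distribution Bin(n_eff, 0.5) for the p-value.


Step 1: Discard zero differences. Original n = 15; n_eff = number of nonzero differences = 14.
Nonzero differences (with sign): +7, -3, -9, -4, +2, -9, +2, -2, +9, +4, +5, +3, -2, -7
Step 2: Count signs: positive = 7, negative = 7.
Step 3: Under H0: P(positive) = 0.5, so the number of positives S ~ Bin(14, 0.5).
Step 4: Two-sided exact p-value = sum of Bin(14,0.5) probabilities at or below the observed probability = 1.000000.
Step 5: alpha = 0.1. fail to reject H0.

n_eff = 14, pos = 7, neg = 7, p = 1.000000, fail to reject H0.


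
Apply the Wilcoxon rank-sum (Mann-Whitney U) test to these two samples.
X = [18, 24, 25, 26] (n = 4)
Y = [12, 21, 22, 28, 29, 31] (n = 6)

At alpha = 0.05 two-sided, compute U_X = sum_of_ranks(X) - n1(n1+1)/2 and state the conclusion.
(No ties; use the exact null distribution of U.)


Step 1: Combine and sort all 10 observations; assign midranks.
sorted (value, group): (12,Y), (18,X), (21,Y), (22,Y), (24,X), (25,X), (26,X), (28,Y), (29,Y), (31,Y)
ranks: 12->1, 18->2, 21->3, 22->4, 24->5, 25->6, 26->7, 28->8, 29->9, 31->10
Step 2: Rank sum for X: R1 = 2 + 5 + 6 + 7 = 20.
Step 3: U_X = R1 - n1(n1+1)/2 = 20 - 4*5/2 = 20 - 10 = 10.
       U_Y = n1*n2 - U_X = 24 - 10 = 14.
Step 4: No ties, so the exact null distribution of U (based on enumerating the C(10,4) = 210 equally likely rank assignments) gives the two-sided p-value.
Step 5: p-value = 0.761905; compare to alpha = 0.05. fail to reject H0.

U_X = 10, p = 0.761905, fail to reject H0 at alpha = 0.05.


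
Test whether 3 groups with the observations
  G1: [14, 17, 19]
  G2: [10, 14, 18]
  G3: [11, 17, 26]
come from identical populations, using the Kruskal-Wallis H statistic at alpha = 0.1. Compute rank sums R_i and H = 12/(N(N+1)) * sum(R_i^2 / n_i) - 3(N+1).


Step 1: Combine all N = 9 observations and assign midranks.
sorted (value, group, rank): (10,G2,1), (11,G3,2), (14,G1,3.5), (14,G2,3.5), (17,G1,5.5), (17,G3,5.5), (18,G2,7), (19,G1,8), (26,G3,9)
Step 2: Sum ranks within each group.
R_1 = 17 (n_1 = 3)
R_2 = 11.5 (n_2 = 3)
R_3 = 16.5 (n_3 = 3)
Step 3: H = 12/(N(N+1)) * sum(R_i^2/n_i) - 3(N+1)
     = 12/(9*10) * (17^2/3 + 11.5^2/3 + 16.5^2/3) - 3*10
     = 0.133333 * 231.167 - 30
     = 0.822222.
Step 4: Ties present; correction factor C = 1 - 12/(9^3 - 9) = 0.983333. Corrected H = 0.822222 / 0.983333 = 0.836158.
Step 5: Under H0, H ~ chi^2(2); p-value = 0.658310.
Step 6: alpha = 0.1. fail to reject H0.

H = 0.8362, df = 2, p = 0.658310, fail to reject H0.


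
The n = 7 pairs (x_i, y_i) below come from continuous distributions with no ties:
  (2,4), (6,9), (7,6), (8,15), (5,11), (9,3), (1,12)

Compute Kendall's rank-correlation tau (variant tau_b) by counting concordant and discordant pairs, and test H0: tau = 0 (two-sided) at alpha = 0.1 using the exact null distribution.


Step 1: Enumerate the 21 unordered pairs (i,j) with i<j and classify each by sign(x_j-x_i) * sign(y_j-y_i).
  (1,2):dx=+4,dy=+5->C; (1,3):dx=+5,dy=+2->C; (1,4):dx=+6,dy=+11->C; (1,5):dx=+3,dy=+7->C
  (1,6):dx=+7,dy=-1->D; (1,7):dx=-1,dy=+8->D; (2,3):dx=+1,dy=-3->D; (2,4):dx=+2,dy=+6->C
  (2,5):dx=-1,dy=+2->D; (2,6):dx=+3,dy=-6->D; (2,7):dx=-5,dy=+3->D; (3,4):dx=+1,dy=+9->C
  (3,5):dx=-2,dy=+5->D; (3,6):dx=+2,dy=-3->D; (3,7):dx=-6,dy=+6->D; (4,5):dx=-3,dy=-4->C
  (4,6):dx=+1,dy=-12->D; (4,7):dx=-7,dy=-3->C; (5,6):dx=+4,dy=-8->D; (5,7):dx=-4,dy=+1->D
  (6,7):dx=-8,dy=+9->D
Step 2: C = 8, D = 13, total pairs = 21.
Step 3: tau = (C - D)/(n(n-1)/2) = (8 - 13)/21 = -0.238095.
Step 4: Exact two-sided p-value (enumerate n! = 5040 permutations of y under H0): p = 0.561905.
Step 5: alpha = 0.1. fail to reject H0.

tau_b = -0.2381 (C=8, D=13), p = 0.561905, fail to reject H0.


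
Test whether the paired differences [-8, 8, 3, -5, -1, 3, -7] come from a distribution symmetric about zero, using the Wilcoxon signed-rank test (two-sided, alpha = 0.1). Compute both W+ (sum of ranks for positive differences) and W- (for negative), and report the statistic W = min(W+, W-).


Step 1: Drop any zero differences (none here) and take |d_i|.
|d| = [8, 8, 3, 5, 1, 3, 7]
Step 2: Midrank |d_i| (ties get averaged ranks).
ranks: |8|->6.5, |8|->6.5, |3|->2.5, |5|->4, |1|->1, |3|->2.5, |7|->5
Step 3: Attach original signs; sum ranks with positive sign and with negative sign.
W+ = 6.5 + 2.5 + 2.5 = 11.5
W- = 6.5 + 4 + 1 + 5 = 16.5
(Check: W+ + W- = 28 should equal n(n+1)/2 = 28.)
Step 4: Test statistic W = min(W+, W-) = 11.5.
Step 5: Ties in |d|, so use the tie-corrected normal approximation.
        E[W] = n(n+1)/4 = 7*8/4 = 14.
        Tie groups: |d|=3 (t=2), |d|=8 (t=2); sum(t^3 - t) = 12.
        Var[W] = n(n+1)(2n+1)/24 - sum(t^3-t)/48 = 840/24 - 12/48 = 34.75.
        z = (W - E[W]) / sqrt(Var[W]) = (11.5 - 14) / 5.8949 = -0.4241.
        Two-sided p = 2*Phi(z) = 0.671497.
Step 6: alpha = 0.1. fail to reject H0.

W+ = 11.5, W- = 16.5, W = min = 11.5, p = 0.671497, fail to reject H0.


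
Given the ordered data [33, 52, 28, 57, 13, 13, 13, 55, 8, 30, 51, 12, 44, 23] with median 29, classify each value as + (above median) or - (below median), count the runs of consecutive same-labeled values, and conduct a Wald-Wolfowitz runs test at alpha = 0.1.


Step 1: Compute median = 29; label A = above, B = below.
Labels in order: AABABBBABAABAB  (n_A = 7, n_B = 7)
Step 2: Count runs R = 10.
Step 3: Under H0 (random ordering), E[R] = 2*n_A*n_B/(n_A+n_B) + 1 = 2*7*7/14 + 1 = 8.0000.
        Var[R] = 2*n_A*n_B*(2*n_A*n_B - n_A - n_B) / ((n_A+n_B)^2 * (n_A+n_B-1)) = 8232/2548 = 3.2308.
        SD[R] = 1.7974.
Step 4: Continuity-corrected z = (R - 0.5 - E[R]) / SD[R] = (10 - 0.5 - 8.0000) / 1.7974 = 0.8345.
Step 5: Two-sided p-value via normal approximation = 2*(1 - Phi(|z|)) = 0.403986.
Step 6: alpha = 0.1. fail to reject H0.

R = 10, z = 0.8345, p = 0.403986, fail to reject H0.


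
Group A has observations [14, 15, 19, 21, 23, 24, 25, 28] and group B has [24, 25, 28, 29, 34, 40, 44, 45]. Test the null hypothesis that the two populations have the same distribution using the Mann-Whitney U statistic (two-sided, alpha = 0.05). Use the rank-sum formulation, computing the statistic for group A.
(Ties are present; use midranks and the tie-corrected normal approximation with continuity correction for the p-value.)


Step 1: Combine and sort all 16 observations; assign midranks.
sorted (value, group): (14,X), (15,X), (19,X), (21,X), (23,X), (24,X), (24,Y), (25,X), (25,Y), (28,X), (28,Y), (29,Y), (34,Y), (40,Y), (44,Y), (45,Y)
ranks: 14->1, 15->2, 19->3, 21->4, 23->5, 24->6.5, 24->6.5, 25->8.5, 25->8.5, 28->10.5, 28->10.5, 29->12, 34->13, 40->14, 44->15, 45->16
Step 2: Rank sum for X: R1 = 1 + 2 + 3 + 4 + 5 + 6.5 + 8.5 + 10.5 = 40.5.
Step 3: U_X = R1 - n1(n1+1)/2 = 40.5 - 8*9/2 = 40.5 - 36 = 4.5.
       U_Y = n1*n2 - U_X = 64 - 4.5 = 59.5.
Step 4: Ties are present, so use the tie-corrected normal approximation (with continuity correction) for the p-value.
Step 5: p-value = 0.004485; compare to alpha = 0.05. reject H0.

U_X = 4.5, p = 0.004485, reject H0 at alpha = 0.05.


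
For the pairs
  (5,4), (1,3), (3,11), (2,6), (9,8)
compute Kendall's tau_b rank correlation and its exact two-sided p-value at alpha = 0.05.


Step 1: Enumerate the 10 unordered pairs (i,j) with i<j and classify each by sign(x_j-x_i) * sign(y_j-y_i).
  (1,2):dx=-4,dy=-1->C; (1,3):dx=-2,dy=+7->D; (1,4):dx=-3,dy=+2->D; (1,5):dx=+4,dy=+4->C
  (2,3):dx=+2,dy=+8->C; (2,4):dx=+1,dy=+3->C; (2,5):dx=+8,dy=+5->C; (3,4):dx=-1,dy=-5->C
  (3,5):dx=+6,dy=-3->D; (4,5):dx=+7,dy=+2->C
Step 2: C = 7, D = 3, total pairs = 10.
Step 3: tau = (C - D)/(n(n-1)/2) = (7 - 3)/10 = 0.400000.
Step 4: Exact two-sided p-value (enumerate n! = 120 permutations of y under H0): p = 0.483333.
Step 5: alpha = 0.05. fail to reject H0.

tau_b = 0.4000 (C=7, D=3), p = 0.483333, fail to reject H0.


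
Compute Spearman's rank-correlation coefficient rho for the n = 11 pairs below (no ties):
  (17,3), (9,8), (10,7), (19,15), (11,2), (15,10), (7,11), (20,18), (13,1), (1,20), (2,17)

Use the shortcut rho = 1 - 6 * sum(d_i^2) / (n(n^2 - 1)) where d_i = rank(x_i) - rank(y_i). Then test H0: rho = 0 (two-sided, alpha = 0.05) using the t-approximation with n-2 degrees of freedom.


Step 1: Rank x and y separately (midranks; no ties here).
rank(x): 17->9, 9->4, 10->5, 19->10, 11->6, 15->8, 7->3, 20->11, 13->7, 1->1, 2->2
rank(y): 3->3, 8->5, 7->4, 15->8, 2->2, 10->6, 11->7, 18->10, 1->1, 20->11, 17->9
Step 2: d_i = R_x(i) - R_y(i); compute d_i^2.
  (9-3)^2=36, (4-5)^2=1, (5-4)^2=1, (10-8)^2=4, (6-2)^2=16, (8-6)^2=4, (3-7)^2=16, (11-10)^2=1, (7-1)^2=36, (1-11)^2=100, (2-9)^2=49
sum(d^2) = 264.
Step 3: rho = 1 - 6*264 / (11*(11^2 - 1)) = 1 - 1584/1320 = -0.200000.
Step 4: Under H0, t = rho * sqrt((n-2)/(1-rho^2)) = -0.6124 ~ t(9).
Step 5: Two-sided p-value from the t-distribution with 9 df = 0.555445.
Step 6: alpha = 0.05. fail to reject H0.

rho = -0.2000, p = 0.555445, fail to reject H0 at alpha = 0.05.


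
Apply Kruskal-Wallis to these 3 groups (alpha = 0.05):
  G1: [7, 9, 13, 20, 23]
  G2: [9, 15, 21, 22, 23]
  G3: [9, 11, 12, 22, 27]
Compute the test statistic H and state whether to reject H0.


Step 1: Combine all N = 15 observations and assign midranks.
sorted (value, group, rank): (7,G1,1), (9,G1,3), (9,G2,3), (9,G3,3), (11,G3,5), (12,G3,6), (13,G1,7), (15,G2,8), (20,G1,9), (21,G2,10), (22,G2,11.5), (22,G3,11.5), (23,G1,13.5), (23,G2,13.5), (27,G3,15)
Step 2: Sum ranks within each group.
R_1 = 33.5 (n_1 = 5)
R_2 = 46 (n_2 = 5)
R_3 = 40.5 (n_3 = 5)
Step 3: H = 12/(N(N+1)) * sum(R_i^2/n_i) - 3(N+1)
     = 12/(15*16) * (33.5^2/5 + 46^2/5 + 40.5^2/5) - 3*16
     = 0.050000 * 975.7 - 48
     = 0.785000.
Step 4: Ties present; correction factor C = 1 - 36/(15^3 - 15) = 0.989286. Corrected H = 0.785000 / 0.989286 = 0.793502.
Step 5: Under H0, H ~ chi^2(2); p-value = 0.672502.
Step 6: alpha = 0.05. fail to reject H0.

H = 0.7935, df = 2, p = 0.672502, fail to reject H0.


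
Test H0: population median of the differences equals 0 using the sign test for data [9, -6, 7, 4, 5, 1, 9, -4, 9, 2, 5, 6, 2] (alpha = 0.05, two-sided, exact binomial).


Step 1: Discard zero differences. Original n = 13; n_eff = number of nonzero differences = 13.
Nonzero differences (with sign): +9, -6, +7, +4, +5, +1, +9, -4, +9, +2, +5, +6, +2
Step 2: Count signs: positive = 11, negative = 2.
Step 3: Under H0: P(positive) = 0.5, so the number of positives S ~ Bin(13, 0.5).
Step 4: Two-sided exact p-value = sum of Bin(13,0.5) probabilities at or below the observed probability = 0.022461.
Step 5: alpha = 0.05. reject H0.

n_eff = 13, pos = 11, neg = 2, p = 0.022461, reject H0.


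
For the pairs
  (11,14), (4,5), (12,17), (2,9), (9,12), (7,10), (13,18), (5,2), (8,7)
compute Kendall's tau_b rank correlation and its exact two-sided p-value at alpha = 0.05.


Step 1: Enumerate the 36 unordered pairs (i,j) with i<j and classify each by sign(x_j-x_i) * sign(y_j-y_i).
  (1,2):dx=-7,dy=-9->C; (1,3):dx=+1,dy=+3->C; (1,4):dx=-9,dy=-5->C; (1,5):dx=-2,dy=-2->C
  (1,6):dx=-4,dy=-4->C; (1,7):dx=+2,dy=+4->C; (1,8):dx=-6,dy=-12->C; (1,9):dx=-3,dy=-7->C
  (2,3):dx=+8,dy=+12->C; (2,4):dx=-2,dy=+4->D; (2,5):dx=+5,dy=+7->C; (2,6):dx=+3,dy=+5->C
  (2,7):dx=+9,dy=+13->C; (2,8):dx=+1,dy=-3->D; (2,9):dx=+4,dy=+2->C; (3,4):dx=-10,dy=-8->C
  (3,5):dx=-3,dy=-5->C; (3,6):dx=-5,dy=-7->C; (3,7):dx=+1,dy=+1->C; (3,8):dx=-7,dy=-15->C
  (3,9):dx=-4,dy=-10->C; (4,5):dx=+7,dy=+3->C; (4,6):dx=+5,dy=+1->C; (4,7):dx=+11,dy=+9->C
  (4,8):dx=+3,dy=-7->D; (4,9):dx=+6,dy=-2->D; (5,6):dx=-2,dy=-2->C; (5,7):dx=+4,dy=+6->C
  (5,8):dx=-4,dy=-10->C; (5,9):dx=-1,dy=-5->C; (6,7):dx=+6,dy=+8->C; (6,8):dx=-2,dy=-8->C
  (6,9):dx=+1,dy=-3->D; (7,8):dx=-8,dy=-16->C; (7,9):dx=-5,dy=-11->C; (8,9):dx=+3,dy=+5->C
Step 2: C = 31, D = 5, total pairs = 36.
Step 3: tau = (C - D)/(n(n-1)/2) = (31 - 5)/36 = 0.722222.
Step 4: Exact two-sided p-value (enumerate n! = 362880 permutations of y under H0): p = 0.005886.
Step 5: alpha = 0.05. reject H0.

tau_b = 0.7222 (C=31, D=5), p = 0.005886, reject H0.


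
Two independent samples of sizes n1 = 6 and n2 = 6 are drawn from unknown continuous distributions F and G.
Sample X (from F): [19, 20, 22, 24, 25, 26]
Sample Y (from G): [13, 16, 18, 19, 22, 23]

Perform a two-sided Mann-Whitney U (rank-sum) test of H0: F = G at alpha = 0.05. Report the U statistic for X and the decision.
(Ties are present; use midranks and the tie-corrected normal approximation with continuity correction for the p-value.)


Step 1: Combine and sort all 12 observations; assign midranks.
sorted (value, group): (13,Y), (16,Y), (18,Y), (19,X), (19,Y), (20,X), (22,X), (22,Y), (23,Y), (24,X), (25,X), (26,X)
ranks: 13->1, 16->2, 18->3, 19->4.5, 19->4.5, 20->6, 22->7.5, 22->7.5, 23->9, 24->10, 25->11, 26->12
Step 2: Rank sum for X: R1 = 4.5 + 6 + 7.5 + 10 + 11 + 12 = 51.
Step 3: U_X = R1 - n1(n1+1)/2 = 51 - 6*7/2 = 51 - 21 = 30.
       U_Y = n1*n2 - U_X = 36 - 30 = 6.
Step 4: Ties are present, so use the tie-corrected normal approximation (with continuity correction) for the p-value.
Step 5: p-value = 0.064610; compare to alpha = 0.05. fail to reject H0.

U_X = 30, p = 0.064610, fail to reject H0 at alpha = 0.05.
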